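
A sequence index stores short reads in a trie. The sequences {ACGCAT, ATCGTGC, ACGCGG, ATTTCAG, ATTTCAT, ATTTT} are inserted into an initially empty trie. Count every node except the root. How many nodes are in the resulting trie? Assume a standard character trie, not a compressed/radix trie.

21

Count nodes per top-level branch (shared prefixes stored once):
  'A'-branch (ACGCAT, ACGCGG, ATCGTGC, ATTTCAG, ATTTCAT, ATTTT): 21 nodes
Sum: 21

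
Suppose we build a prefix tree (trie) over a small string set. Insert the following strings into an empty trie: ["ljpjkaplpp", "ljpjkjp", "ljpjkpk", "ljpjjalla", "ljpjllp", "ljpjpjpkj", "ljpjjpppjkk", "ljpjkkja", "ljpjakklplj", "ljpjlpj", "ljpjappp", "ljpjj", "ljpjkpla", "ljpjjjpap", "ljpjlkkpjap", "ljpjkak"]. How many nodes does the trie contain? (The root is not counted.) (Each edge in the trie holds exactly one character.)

For each word, the new-node count is its length minus the longest prefix already in the trie:
  "ljpjkaplpp" → 10 new (l, j, p, j, k, a, p, l, p, p)
  "ljpjkjp" → prefix "ljpjk" already present; 2 new (j, p)
  "ljpjkpk" → prefix "ljpjk" already present; 2 new (p, k)
  "ljpjjalla" → prefix "ljpj" already present; 5 new (j, a, l, l, a)
  "ljpjllp" → prefix "ljpj" already present; 3 new (l, l, p)
  "ljpjpjpkj" → prefix "ljpj" already present; 5 new (p, j, p, k, j)
  "ljpjjpppjkk" → prefix "ljpjj" already present; 6 new (p, p, p, j, k, k)
  "ljpjkkja" → prefix "ljpjk" already present; 3 new (k, j, a)
  "ljpjakklplj" → prefix "ljpj" already present; 7 new (a, k, k, l, p, l, j)
  "ljpjlpj" → prefix "ljpjl" already present; 2 new (p, j)
  "ljpjappp" → prefix "ljpja" already present; 3 new (p, p, p)
  "ljpjj" → prefix "ljpjj" already present; 0 new (none)
  "ljpjkpla" → prefix "ljpjkp" already present; 2 new (l, a)
  "ljpjjjpap" → prefix "ljpjj" already present; 4 new (j, p, a, p)
  "ljpjlkkpjap" → prefix "ljpjl" already present; 6 new (k, k, p, j, a, p)
  "ljpjkak" → prefix "ljpjka" already present; 1 new (k)
Total nodes = 10 + 2 + 2 + 5 + 3 + 5 + 6 + 3 + 7 + 2 + 3 + 0 + 2 + 4 + 6 + 1 = 61

61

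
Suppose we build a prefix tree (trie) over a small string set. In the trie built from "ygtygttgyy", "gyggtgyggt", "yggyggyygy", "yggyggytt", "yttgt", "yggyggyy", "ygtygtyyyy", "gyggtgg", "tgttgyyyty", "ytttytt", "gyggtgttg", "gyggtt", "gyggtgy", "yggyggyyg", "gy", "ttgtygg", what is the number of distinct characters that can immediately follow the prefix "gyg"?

1

The children of the "gyg" node are the distinct next characters among strings starting with "gyg".
Characters that immediately follow "gyg" among the stored strings: {g}.
That node has 1 child edge.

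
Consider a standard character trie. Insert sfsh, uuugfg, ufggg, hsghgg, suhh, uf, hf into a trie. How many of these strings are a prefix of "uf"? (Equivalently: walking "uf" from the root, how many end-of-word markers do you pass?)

Traverse "uf" character by character; count nodes along the way that are marked as word ends.
Prefixes of the query that are stored words: "uf"
Count: 1

1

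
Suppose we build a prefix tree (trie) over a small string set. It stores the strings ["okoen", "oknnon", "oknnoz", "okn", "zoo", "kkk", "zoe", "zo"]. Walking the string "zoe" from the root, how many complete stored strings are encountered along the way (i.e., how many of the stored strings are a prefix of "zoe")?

Traverse "zoe" character by character; count nodes along the way that are marked as word ends.
Prefixes of the query that are stored words: "zo", "zoe"
Count: 2

2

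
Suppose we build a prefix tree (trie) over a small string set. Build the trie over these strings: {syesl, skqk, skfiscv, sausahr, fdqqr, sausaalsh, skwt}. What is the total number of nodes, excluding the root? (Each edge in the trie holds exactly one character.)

30

Trace insertions, counting only characters that open a new branch:
  "syesl" → 5 new (s, y, e, s, l)
  "skqk" → prefix "s" already present; 3 new (k, q, k)
  "skfiscv" → prefix "sk" already present; 5 new (f, i, s, c, v)
  "sausahr" → prefix "s" already present; 6 new (a, u, s, a, h, r)
  "fdqqr" → 5 new (f, d, q, q, r)
  "sausaalsh" → prefix "sausa" already present; 4 new (a, l, s, h)
  "skwt" → prefix "sk" already present; 2 new (w, t)
Total nodes = 5 + 3 + 5 + 6 + 5 + 4 + 2 = 30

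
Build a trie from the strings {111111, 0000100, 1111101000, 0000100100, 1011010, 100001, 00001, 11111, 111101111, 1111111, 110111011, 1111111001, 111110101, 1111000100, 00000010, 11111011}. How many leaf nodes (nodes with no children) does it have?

Leaves are exactly the stored words that no other stored word extends.
Those words: "00000010", "0000100100", "100001", "1011010", "110111011", "1111000100", "111101111", "1111101000", "111110101", "11111011", "1111111001"
Leaf count: 11

11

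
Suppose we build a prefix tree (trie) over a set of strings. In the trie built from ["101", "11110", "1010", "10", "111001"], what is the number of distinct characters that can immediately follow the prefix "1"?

2

Walk "1" from the root, arriving at one node.
Distinct next characters after "1": 0, 1.
That node has 2 child edges.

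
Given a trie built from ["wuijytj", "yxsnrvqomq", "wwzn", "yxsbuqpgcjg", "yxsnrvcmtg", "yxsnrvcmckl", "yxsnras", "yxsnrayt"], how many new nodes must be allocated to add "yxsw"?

Walking "yxsw" from the root, the first 3 characters ("yxs") follow existing edges; "w" is the first miss.
Each of the 1 remaining characters creates one node.

1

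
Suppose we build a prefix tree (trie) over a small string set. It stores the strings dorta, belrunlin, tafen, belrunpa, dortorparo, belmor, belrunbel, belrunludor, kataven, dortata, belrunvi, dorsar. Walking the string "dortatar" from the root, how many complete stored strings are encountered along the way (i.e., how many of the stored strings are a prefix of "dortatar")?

Traverse "dortatar" character by character; count nodes along the way that are marked as word ends.
Prefixes of the query that are stored words: "dorta", "dortata"
Count: 2

2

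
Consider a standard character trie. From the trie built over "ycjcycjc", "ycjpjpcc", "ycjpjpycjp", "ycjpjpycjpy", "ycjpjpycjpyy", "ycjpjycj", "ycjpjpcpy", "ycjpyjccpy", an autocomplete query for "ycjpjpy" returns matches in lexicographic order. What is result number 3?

ycjpjpycjpyy

Filter for "ycjpjpy…" and sort: "ycjpjpycjp", "ycjpjpycjpy", "ycjpjpycjpyy"
Position 3: ycjpjpycjpyy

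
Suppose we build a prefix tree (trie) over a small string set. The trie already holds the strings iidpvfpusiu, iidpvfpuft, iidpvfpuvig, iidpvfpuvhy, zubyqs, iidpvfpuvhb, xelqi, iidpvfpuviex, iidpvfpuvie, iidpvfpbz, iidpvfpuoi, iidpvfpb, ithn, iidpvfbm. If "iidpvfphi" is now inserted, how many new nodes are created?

2

The longest prefix of "iidpvfphi" already in the trie is "iidpvfp" (length 7).
New nodes needed: |"iidpvfphi"| − 7 = 9 − 7 = 2.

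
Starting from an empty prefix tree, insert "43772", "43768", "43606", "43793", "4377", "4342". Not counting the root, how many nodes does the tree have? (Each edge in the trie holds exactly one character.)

14

Count nodes per top-level branch (shared prefixes stored once):
  '4'-branch (4342, 43606, 43768, 4377, 43772, 43793): 14 nodes
Sum: 14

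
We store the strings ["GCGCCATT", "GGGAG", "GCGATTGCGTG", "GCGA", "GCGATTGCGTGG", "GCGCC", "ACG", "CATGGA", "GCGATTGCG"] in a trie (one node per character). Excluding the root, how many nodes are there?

30

Trace insertions, counting only characters that open a new branch:
  "GCGCCATT" → 8 new (G, C, G, C, C, A, T, T)
  "GGGAG" → prefix "G" already present; 4 new (G, G, A, G)
  "GCGATTGCGTG" → prefix "GCG" already present; 8 new (A, T, T, G, C, G, T, G)
  "GCGA" → prefix "GCGA" already present; 0 new (none)
  "GCGATTGCGTGG" → prefix "GCGATTGCGTG" already present; 1 new (G)
  "GCGCC" → prefix "GCGCC" already present; 0 new (none)
  "ACG" → 3 new (A, C, G)
  "CATGGA" → 6 new (C, A, T, G, G, A)
  "GCGATTGCG" → prefix "GCGATTGCG" already present; 0 new (none)
Total nodes = 8 + 4 + 8 + 0 + 1 + 0 + 3 + 6 + 0 = 30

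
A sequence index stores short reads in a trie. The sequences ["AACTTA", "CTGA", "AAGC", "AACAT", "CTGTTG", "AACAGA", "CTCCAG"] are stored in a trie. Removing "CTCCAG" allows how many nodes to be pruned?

4

After clearing the end-marker at "CTCCAG", prune upward until reaching a node still needed by another word.
The suffix "CCAG" (4 nodes) is used only by "CTCCAG"; the node for "CT" still has the child "G", so pruning stops there.
Nodes removed: 4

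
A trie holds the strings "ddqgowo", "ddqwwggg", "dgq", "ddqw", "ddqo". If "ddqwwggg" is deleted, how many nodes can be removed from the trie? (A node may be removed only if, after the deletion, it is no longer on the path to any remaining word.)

4

Walk "ddqwwggg" from the leaf back toward the root, removing each node that no remaining word uses.
The suffix "wggg" (4 nodes) is used only by "ddqwwggg"; "ddqw" is itself a stored word, so pruning stops there.
Nodes removed: 4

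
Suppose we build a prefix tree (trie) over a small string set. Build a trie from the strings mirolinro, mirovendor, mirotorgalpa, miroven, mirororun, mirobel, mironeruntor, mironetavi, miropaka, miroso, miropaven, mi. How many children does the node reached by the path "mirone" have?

2

Follow the path "mirone" to its node, then look at its outgoing edges.
Characters that immediately follow "mirone" among the stored strings: {r, t}.
That node has 2 child edges.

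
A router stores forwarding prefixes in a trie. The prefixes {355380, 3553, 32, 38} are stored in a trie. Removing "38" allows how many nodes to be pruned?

After clearing the end-marker at "38", prune upward until reaching a node still needed by another word.
The suffix "8" (1 node) is used only by "38"; the node for "3" still has the child "5", so pruning stops there.
Nodes removed: 1

1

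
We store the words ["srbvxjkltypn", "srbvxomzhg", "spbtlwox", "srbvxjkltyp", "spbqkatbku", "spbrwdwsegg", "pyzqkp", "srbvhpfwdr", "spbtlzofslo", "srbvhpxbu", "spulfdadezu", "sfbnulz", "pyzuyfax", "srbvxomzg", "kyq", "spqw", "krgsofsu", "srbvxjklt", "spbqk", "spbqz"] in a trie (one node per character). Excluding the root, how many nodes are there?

Insert word by word; a character creates a node only if that edge doesn't already exist:
  "srbvxjkltypn" → 12 new (s, r, b, v, x, j, k, l, t, y, p, n)
  "srbvxomzhg" → prefix "srbvx" already present; 5 new (o, m, z, h, g)
  "spbtlwox" → prefix "s" already present; 7 new (p, b, t, l, w, o, x)
  "srbvxjkltyp" → prefix "srbvxjkltyp" already present; 0 new (none)
  "spbqkatbku" → prefix "spb" already present; 7 new (q, k, a, t, b, k, u)
  "spbrwdwsegg" → prefix "spb" already present; 8 new (r, w, d, w, s, e, g, g)
  "pyzqkp" → 6 new (p, y, z, q, k, p)
  "srbvhpfwdr" → prefix "srbv" already present; 6 new (h, p, f, w, d, r)
  "spbtlzofslo" → prefix "spbtl" already present; 6 new (z, o, f, s, l, o)
  "srbvhpxbu" → prefix "srbvhp" already present; 3 new (x, b, u)
  "spulfdadezu" → prefix "sp" already present; 9 new (u, l, f, d, a, d, e, z, u)
  "sfbnulz" → prefix "s" already present; 6 new (f, b, n, u, l, z)
  "pyzuyfax" → prefix "pyz" already present; 5 new (u, y, f, a, x)
  "srbvxomzg" → prefix "srbvxomz" already present; 1 new (g)
  "kyq" → 3 new (k, y, q)
  "spqw" → prefix "sp" already present; 2 new (q, w)
  "krgsofsu" → prefix "k" already present; 7 new (r, g, s, o, f, s, u)
  "srbvxjklt" → prefix "srbvxjklt" already present; 0 new (none)
  "spbqk" → prefix "spbqk" already present; 0 new (none)
  "spbqz" → prefix "spbq" already present; 1 new (z)
Total nodes = 12 + 5 + 7 + 0 + 7 + 8 + 6 + 6 + 6 + 3 + 9 + 6 + 5 + 1 + 3 + 2 + 7 + 0 + 0 + 1 = 94

94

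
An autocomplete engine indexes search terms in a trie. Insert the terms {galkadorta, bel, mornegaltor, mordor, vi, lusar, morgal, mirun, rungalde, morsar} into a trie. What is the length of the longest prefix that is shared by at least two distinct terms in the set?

3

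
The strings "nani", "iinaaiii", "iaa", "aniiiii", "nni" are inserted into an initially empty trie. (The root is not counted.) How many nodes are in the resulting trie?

23

Trace insertions, counting only characters that open a new branch:
  "nani" → 4 new (n, a, n, i)
  "iinaaiii" → 8 new (i, i, n, a, a, i, i, i)
  "iaa" → prefix "i" already present; 2 new (a, a)
  "aniiiii" → 7 new (a, n, i, i, i, i, i)
  "nni" → prefix "n" already present; 2 new (n, i)
Total nodes = 4 + 8 + 2 + 7 + 2 = 23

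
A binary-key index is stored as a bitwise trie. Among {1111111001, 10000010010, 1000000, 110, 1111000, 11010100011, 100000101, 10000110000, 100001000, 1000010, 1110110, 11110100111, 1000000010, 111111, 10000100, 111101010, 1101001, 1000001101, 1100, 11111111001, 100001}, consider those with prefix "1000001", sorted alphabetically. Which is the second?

Words with prefix "1000001", in lexicographic order: "10000010010", "100000101", "1000001101"
Position 2: 100000101

100000101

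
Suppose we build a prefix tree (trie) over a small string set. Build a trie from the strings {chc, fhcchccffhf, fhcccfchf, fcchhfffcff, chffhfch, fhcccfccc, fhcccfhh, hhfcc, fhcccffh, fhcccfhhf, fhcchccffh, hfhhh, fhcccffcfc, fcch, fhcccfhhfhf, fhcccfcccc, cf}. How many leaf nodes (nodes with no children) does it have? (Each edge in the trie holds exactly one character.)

Leaves are exactly the stored words that no other stored word extends.
Those words: "cf", "chc", "chffhfch", "fcchhfffcff", "fhcccfcccc", "fhcccfchf", "fhcccffcfc", "fhcccffh", "fhcccfhhfhf", "fhcchccffhf", "hfhhh", "hhfcc"
Leaf count: 12

12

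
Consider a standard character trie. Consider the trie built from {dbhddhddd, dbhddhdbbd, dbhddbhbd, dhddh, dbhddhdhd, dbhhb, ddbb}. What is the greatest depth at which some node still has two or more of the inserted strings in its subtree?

Equivalently: take the maximum, over all pairs, of their longest common prefix length.
"dbhddhdbbd" and "dbhddhddd" agree on "dbhddhd" (7 characters) before diverging; nothing deeper is shared.
Longest shared-prefix length: 7

7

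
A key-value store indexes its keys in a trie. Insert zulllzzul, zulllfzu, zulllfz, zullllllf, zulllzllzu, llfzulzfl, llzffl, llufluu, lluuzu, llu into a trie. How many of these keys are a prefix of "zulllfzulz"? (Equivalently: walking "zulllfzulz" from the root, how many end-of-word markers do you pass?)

Walk "zulllfzulz" from the root; an end-of-word marker is hit whenever a stored word is a prefix of "zulllfzulz".
Prefixes of the query that are stored words: "zulllfz", "zulllfzu"
Count: 2

2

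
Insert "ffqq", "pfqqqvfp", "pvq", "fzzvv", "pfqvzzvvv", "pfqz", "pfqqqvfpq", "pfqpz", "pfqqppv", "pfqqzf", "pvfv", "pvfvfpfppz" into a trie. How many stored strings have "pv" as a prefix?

Filter for entries beginning with "pv":
Words under "pv": pvfv, pvfvfpfppz, pvq
Count: 3

3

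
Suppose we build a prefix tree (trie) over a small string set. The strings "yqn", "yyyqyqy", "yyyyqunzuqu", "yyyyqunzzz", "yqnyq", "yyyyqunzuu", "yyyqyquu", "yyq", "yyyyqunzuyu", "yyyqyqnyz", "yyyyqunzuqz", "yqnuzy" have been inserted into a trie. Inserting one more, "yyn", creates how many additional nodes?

1

Walking "yyn" from the root, the first 2 characters ("yy") follow existing edges; "n" is the first miss.
Each of the 1 remaining characters creates one node.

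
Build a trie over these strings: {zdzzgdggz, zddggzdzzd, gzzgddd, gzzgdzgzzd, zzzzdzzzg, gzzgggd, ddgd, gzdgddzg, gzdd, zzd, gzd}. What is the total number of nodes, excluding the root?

Trace insertions, counting only characters that open a new branch:
  "zdzzgdggz" → 9 new (z, d, z, z, g, d, g, g, z)
  "zddggzdzzd" → prefix "zd" already present; 8 new (d, g, g, z, d, z, z, d)
  "gzzgddd" → 7 new (g, z, z, g, d, d, d)
  "gzzgdzgzzd" → prefix "gzzgd" already present; 5 new (z, g, z, z, d)
  "zzzzdzzzg" → prefix "z" already present; 8 new (z, z, z, d, z, z, z, g)
  "gzzgggd" → prefix "gzzg" already present; 3 new (g, g, d)
  "ddgd" → 4 new (d, d, g, d)
  "gzdgddzg" → prefix "gz" already present; 6 new (d, g, d, d, z, g)
  "gzdd" → prefix "gzd" already present; 1 new (d)
  "zzd" → prefix "zz" already present; 1 new (d)
  "gzd" → prefix "gzd" already present; 0 new (none)
Total nodes = 9 + 8 + 7 + 5 + 8 + 3 + 4 + 6 + 1 + 1 + 0 = 52

52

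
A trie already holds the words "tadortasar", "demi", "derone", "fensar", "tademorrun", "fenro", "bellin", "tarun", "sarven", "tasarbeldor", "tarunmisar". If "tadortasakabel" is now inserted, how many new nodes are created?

5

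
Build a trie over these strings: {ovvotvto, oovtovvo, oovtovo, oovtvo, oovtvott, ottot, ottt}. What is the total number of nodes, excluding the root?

Count nodes per top-level branch (shared prefixes stored once):
  'o'-branch (oovtovo, oovtovvo, oovtvo, oovtvott, ottot, ottt, ovvotvto): 25 nodes
Sum: 25

25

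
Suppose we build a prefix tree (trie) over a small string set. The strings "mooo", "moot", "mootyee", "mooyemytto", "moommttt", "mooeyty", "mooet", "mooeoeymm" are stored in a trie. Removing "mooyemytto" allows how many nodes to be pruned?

7

Walk "mooyemytto" from the leaf back toward the root, removing each node that no remaining word uses.
The suffix "yemytto" (7 nodes) is used only by "mooyemytto"; the node for "moo" still has the child "o", so pruning stops there.
Nodes removed: 7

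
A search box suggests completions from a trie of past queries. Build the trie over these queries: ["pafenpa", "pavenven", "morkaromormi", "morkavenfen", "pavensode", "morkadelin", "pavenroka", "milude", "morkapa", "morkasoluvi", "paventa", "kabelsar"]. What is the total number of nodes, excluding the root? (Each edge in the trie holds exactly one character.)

67

For each word, the new-node count is its length minus the longest prefix already in the trie:
  "pafenpa" → 7 new (p, a, f, e, n, p, a)
  "pavenven" → prefix "pa" already present; 6 new (v, e, n, v, e, n)
  "morkaromormi" → 12 new (m, o, r, k, a, r, o, m, o, r, m, i)
  "morkavenfen" → prefix "morka" already present; 6 new (v, e, n, f, e, n)
  "pavensode" → prefix "paven" already present; 4 new (s, o, d, e)
  "morkadelin" → prefix "morka" already present; 5 new (d, e, l, i, n)
  "pavenroka" → prefix "paven" already present; 4 new (r, o, k, a)
  "milude" → prefix "m" already present; 5 new (i, l, u, d, e)
  "morkapa" → prefix "morka" already present; 2 new (p, a)
  "morkasoluvi" → prefix "morka" already present; 6 new (s, o, l, u, v, i)
  "paventa" → prefix "paven" already present; 2 new (t, a)
  "kabelsar" → 8 new (k, a, b, e, l, s, a, r)
Total nodes = 7 + 6 + 12 + 6 + 4 + 5 + 4 + 5 + 2 + 6 + 2 + 8 = 67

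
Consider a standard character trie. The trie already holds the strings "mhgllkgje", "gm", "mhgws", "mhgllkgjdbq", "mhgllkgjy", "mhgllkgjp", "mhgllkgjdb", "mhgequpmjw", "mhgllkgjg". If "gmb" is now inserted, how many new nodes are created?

The longest prefix of "gmb" already in the trie is "gm" (length 2).
New nodes needed: |"gmb"| − 2 = 3 − 2 = 1.

1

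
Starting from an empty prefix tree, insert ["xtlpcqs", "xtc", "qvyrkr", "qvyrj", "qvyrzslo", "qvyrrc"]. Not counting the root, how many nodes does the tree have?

21

Trace insertions, counting only characters that open a new branch:
  "xtlpcqs" → 7 new (x, t, l, p, c, q, s)
  "xtc" → prefix "xt" already present; 1 new (c)
  "qvyrkr" → 6 new (q, v, y, r, k, r)
  "qvyrj" → prefix "qvyr" already present; 1 new (j)
  "qvyrzslo" → prefix "qvyr" already present; 4 new (z, s, l, o)
  "qvyrrc" → prefix "qvyr" already present; 2 new (r, c)
Total nodes = 7 + 1 + 6 + 1 + 4 + 2 = 21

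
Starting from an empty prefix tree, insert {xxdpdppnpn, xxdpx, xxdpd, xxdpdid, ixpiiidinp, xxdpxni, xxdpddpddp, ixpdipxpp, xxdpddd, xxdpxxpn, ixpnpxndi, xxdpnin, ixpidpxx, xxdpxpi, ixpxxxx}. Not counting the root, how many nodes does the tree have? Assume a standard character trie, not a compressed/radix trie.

59

Insert word by word; a character creates a node only if that edge doesn't already exist:
  "xxdpdppnpn" → 10 new (x, x, d, p, d, p, p, n, p, n)
  "xxdpx" → prefix "xxdp" already present; 1 new (x)
  "xxdpd" → prefix "xxdpd" already present; 0 new (none)
  "xxdpdid" → prefix "xxdpd" already present; 2 new (i, d)
  "ixpiiidinp" → 10 new (i, x, p, i, i, i, d, i, n, p)
  "xxdpxni" → prefix "xxdpx" already present; 2 new (n, i)
  "xxdpddpddp" → prefix "xxdpd" already present; 5 new (d, p, d, d, p)
  "ixpdipxpp" → prefix "ixp" already present; 6 new (d, i, p, x, p, p)
  "xxdpddd" → prefix "xxdpdd" already present; 1 new (d)
  "xxdpxxpn" → prefix "xxdpx" already present; 3 new (x, p, n)
  "ixpnpxndi" → prefix "ixp" already present; 6 new (n, p, x, n, d, i)
  "xxdpnin" → prefix "xxdp" already present; 3 new (n, i, n)
  "ixpidpxx" → prefix "ixpi" already present; 4 new (d, p, x, x)
  "xxdpxpi" → prefix "xxdpx" already present; 2 new (p, i)
  "ixpxxxx" → prefix "ixp" already present; 4 new (x, x, x, x)
Total nodes = 10 + 1 + 0 + 2 + 10 + 2 + 5 + 6 + 1 + 3 + 6 + 3 + 4 + 2 + 4 = 59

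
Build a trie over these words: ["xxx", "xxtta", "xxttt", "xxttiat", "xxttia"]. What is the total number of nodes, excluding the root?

10

Trace insertions, counting only characters that open a new branch:
  "xxx" → 3 new (x, x, x)
  "xxtta" → prefix "xx" already present; 3 new (t, t, a)
  "xxttt" → prefix "xxtt" already present; 1 new (t)
  "xxttiat" → prefix "xxtt" already present; 3 new (i, a, t)
  "xxttia" → prefix "xxttia" already present; 0 new (none)
Total nodes = 3 + 3 + 1 + 3 + 0 = 10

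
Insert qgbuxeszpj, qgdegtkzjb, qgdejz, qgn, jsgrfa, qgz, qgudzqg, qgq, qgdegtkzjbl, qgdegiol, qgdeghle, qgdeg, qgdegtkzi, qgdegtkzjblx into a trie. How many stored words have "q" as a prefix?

13

Traverse to the node for "q", then collect every word in that subtree.
Words under "q": qgbuxeszpj, qgdeg, qgdeghle, qgdegiol, qgdegtkzi, qgdegtkzjb, qgdegtkzjbl, qgdegtkzjblx, qgdejz, qgn, qgq, qgudzqg, qgz
Count: 13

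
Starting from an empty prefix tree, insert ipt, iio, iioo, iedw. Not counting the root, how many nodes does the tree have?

9

For each word, the new-node count is its length minus the longest prefix already in the trie:
  "ipt" → 3 new (i, p, t)
  "iio" → prefix "i" already present; 2 new (i, o)
  "iioo" → prefix "iio" already present; 1 new (o)
  "iedw" → prefix "i" already present; 3 new (e, d, w)
Total nodes = 3 + 2 + 1 + 3 = 9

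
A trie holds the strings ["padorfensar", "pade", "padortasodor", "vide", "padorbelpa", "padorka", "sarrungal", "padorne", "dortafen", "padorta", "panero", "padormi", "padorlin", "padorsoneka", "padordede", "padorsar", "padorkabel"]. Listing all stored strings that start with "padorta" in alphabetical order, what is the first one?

Filter for "padorta…" and sort: "padorta", "padortasodor"
Position 1: padorta

padorta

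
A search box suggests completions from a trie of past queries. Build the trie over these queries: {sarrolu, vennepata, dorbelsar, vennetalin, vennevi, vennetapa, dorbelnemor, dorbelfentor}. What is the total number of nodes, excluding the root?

For each word, the new-node count is its length minus the longest prefix already in the trie:
  "sarrolu" → 7 new (s, a, r, r, o, l, u)
  "vennepata" → 9 new (v, e, n, n, e, p, a, t, a)
  "dorbelsar" → 9 new (d, o, r, b, e, l, s, a, r)
  "vennetalin" → prefix "venne" already present; 5 new (t, a, l, i, n)
  "vennevi" → prefix "venne" already present; 2 new (v, i)
  "vennetapa" → prefix "venneta" already present; 2 new (p, a)
  "dorbelnemor" → prefix "dorbel" already present; 5 new (n, e, m, o, r)
  "dorbelfentor" → prefix "dorbel" already present; 6 new (f, e, n, t, o, r)
Total nodes = 7 + 9 + 9 + 5 + 2 + 2 + 5 + 6 = 45

45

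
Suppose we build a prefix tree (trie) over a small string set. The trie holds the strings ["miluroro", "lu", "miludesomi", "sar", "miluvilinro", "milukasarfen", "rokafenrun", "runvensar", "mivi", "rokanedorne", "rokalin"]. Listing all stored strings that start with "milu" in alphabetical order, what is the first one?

miludesomi

DFS of the "milu" subtree visits, in order: "miludesomi", "milukasarfen", "miluroro", "miluvilinro"
The 1st is miludesomi.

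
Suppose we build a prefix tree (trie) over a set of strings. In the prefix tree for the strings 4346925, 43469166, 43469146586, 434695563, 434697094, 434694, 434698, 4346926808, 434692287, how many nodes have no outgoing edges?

9

Leaves are exactly the stored words that no other stored word extends.
Those words: "43469146586", "43469166", "434692287", "4346925", "4346926808", "434694", "434695563", "434697094", "434698"
Leaf count: 9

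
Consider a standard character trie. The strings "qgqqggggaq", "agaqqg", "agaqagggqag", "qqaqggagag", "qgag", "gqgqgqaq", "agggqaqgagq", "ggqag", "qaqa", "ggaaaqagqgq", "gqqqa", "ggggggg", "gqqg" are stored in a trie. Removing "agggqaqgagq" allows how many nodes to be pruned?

9

A node on "agggqaqgagq"'s path can go only if nothing else ends at it or branches off below it.
The suffix "ggqaqgagq" (9 nodes) is used only by "agggqaqgagq"; the node for "ag" still has the child "a", so pruning stops there.
Nodes removed: 9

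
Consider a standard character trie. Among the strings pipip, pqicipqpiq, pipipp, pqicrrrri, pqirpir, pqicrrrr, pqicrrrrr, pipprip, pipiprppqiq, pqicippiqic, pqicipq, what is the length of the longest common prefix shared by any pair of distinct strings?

8

The deepest shared node is where two words last agree before diverging.
e.g. "pqicrrrr" and "pqicrrrri" share the prefix "pqicrrrr" of length 8; no pair shares a longer one.
Longest shared-prefix length: 8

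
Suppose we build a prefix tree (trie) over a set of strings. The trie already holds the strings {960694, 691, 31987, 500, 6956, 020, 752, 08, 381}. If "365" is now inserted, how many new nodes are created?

2

"3" is already a path in the trie; the remaining "65" must be added.
Each of the 2 remaining characters creates one node.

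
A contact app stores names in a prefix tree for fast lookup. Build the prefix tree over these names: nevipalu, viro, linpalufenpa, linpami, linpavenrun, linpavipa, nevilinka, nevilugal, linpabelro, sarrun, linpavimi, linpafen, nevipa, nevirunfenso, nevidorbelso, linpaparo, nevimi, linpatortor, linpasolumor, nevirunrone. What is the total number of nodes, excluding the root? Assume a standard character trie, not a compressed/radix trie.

Insert word by word; a character creates a node only if that edge doesn't already exist:
  "nevipalu" → 8 new (n, e, v, i, p, a, l, u)
  "viro" → 4 new (v, i, r, o)
  "linpalufenpa" → 12 new (l, i, n, p, a, l, u, f, e, n, p, a)
  "linpami" → prefix "linpa" already present; 2 new (m, i)
  "linpavenrun" → prefix "linpa" already present; 6 new (v, e, n, r, u, n)
  "linpavipa" → prefix "linpav" already present; 3 new (i, p, a)
  "nevilinka" → prefix "nevi" already present; 5 new (l, i, n, k, a)
  "nevilugal" → prefix "nevil" already present; 4 new (u, g, a, l)
  "linpabelro" → prefix "linpa" already present; 5 new (b, e, l, r, o)
  "sarrun" → 6 new (s, a, r, r, u, n)
  "linpavimi" → prefix "linpavi" already present; 2 new (m, i)
  "linpafen" → prefix "linpa" already present; 3 new (f, e, n)
  "nevipa" → prefix "nevipa" already present; 0 new (none)
  "nevirunfenso" → prefix "nevi" already present; 8 new (r, u, n, f, e, n, s, o)
  "nevidorbelso" → prefix "nevi" already present; 8 new (d, o, r, b, e, l, s, o)
  "linpaparo" → prefix "linpa" already present; 4 new (p, a, r, o)
  "nevimi" → prefix "nevi" already present; 2 new (m, i)
  "linpatortor" → prefix "linpa" already present; 6 new (t, o, r, t, o, r)
  "linpasolumor" → prefix "linpa" already present; 7 new (s, o, l, u, m, o, r)
  "nevirunrone" → prefix "nevirun" already present; 4 new (r, o, n, e)
Total nodes = 8 + 4 + 12 + 2 + 6 + 3 + 5 + 4 + 5 + 6 + 2 + 3 + 0 + 8 + 8 + 4 + 2 + 6 + 7 + 4 = 99

99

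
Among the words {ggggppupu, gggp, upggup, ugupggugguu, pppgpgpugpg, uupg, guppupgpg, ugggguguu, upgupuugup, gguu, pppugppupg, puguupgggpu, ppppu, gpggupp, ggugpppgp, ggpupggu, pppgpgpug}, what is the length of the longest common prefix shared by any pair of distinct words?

Look for the deepest trie node that still has at least two words in its subtree.
e.g. "pppgpgpug" and "pppgpgpugpg" share the prefix "pppgpgpug" of length 9; no pair shares a longer one.
Longest shared-prefix length: 9

9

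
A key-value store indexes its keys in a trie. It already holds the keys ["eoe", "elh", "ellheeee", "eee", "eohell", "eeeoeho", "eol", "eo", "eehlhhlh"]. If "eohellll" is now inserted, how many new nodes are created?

The longest prefix of "eohellll" already in the trie is "eohell" (length 6).
So 8 − 6 = 2 new nodes.

2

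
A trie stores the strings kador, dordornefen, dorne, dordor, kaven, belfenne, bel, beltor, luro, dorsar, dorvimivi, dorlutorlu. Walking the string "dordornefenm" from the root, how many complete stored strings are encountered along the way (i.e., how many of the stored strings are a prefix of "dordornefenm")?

2

Traverse "dordornefenm" character by character; count nodes along the way that are marked as word ends.
Prefixes of the query that are stored words: "dordor", "dordornefen"
Count: 2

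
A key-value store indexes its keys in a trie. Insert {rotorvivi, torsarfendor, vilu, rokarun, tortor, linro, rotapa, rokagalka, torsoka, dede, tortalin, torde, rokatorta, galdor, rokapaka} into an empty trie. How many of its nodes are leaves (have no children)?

15

A leaf is a node with no children — equivalently, the end of a word that is not a proper prefix of any other stored word.
Those words: "dede", "galdor", "linro", "rokagalka", "rokapaka", "rokarun", "rokatorta", "rotapa", "rotorvivi", "torde", "torsarfendor", "torsoka", "tortalin", "tortor", "vilu"
Leaf count: 15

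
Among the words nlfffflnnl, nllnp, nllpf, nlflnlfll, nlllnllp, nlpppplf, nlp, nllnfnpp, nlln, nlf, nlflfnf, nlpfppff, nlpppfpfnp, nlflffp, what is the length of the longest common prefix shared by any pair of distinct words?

Look for the deepest trie node that still has at least two words in its subtree.
"nlflffp" and "nlflfnf" agree on "nlflf" (5 characters) before diverging; nothing deeper is shared.
Longest shared-prefix length: 5

5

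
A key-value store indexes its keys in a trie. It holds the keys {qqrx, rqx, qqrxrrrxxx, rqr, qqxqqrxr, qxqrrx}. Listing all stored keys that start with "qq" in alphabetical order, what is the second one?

Words with prefix "qq", in lexicographic order: "qqrx", "qqrxrrrxxx", "qqxqqrxr"
The 2nd is qqrxrrrxxx.

qqrxrrrxxx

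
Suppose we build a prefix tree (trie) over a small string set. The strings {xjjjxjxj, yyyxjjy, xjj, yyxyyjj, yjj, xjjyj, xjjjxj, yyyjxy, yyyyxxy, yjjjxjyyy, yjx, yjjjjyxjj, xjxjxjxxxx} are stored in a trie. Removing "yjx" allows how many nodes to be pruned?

1

After clearing the end-marker at "yjx", prune upward until reaching a node still needed by another word.
The suffix "x" (1 node) is used only by "yjx"; the node for "yj" still has the child "j", so pruning stops there.
Nodes removed: 1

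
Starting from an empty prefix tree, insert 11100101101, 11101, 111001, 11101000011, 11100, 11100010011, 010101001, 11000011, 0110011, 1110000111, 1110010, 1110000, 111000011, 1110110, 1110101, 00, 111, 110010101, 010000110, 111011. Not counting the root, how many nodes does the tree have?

63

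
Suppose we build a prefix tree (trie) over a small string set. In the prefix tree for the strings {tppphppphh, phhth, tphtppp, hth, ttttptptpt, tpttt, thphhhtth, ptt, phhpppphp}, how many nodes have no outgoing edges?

9

A leaf is a node with no children — equivalently, the end of a word that is not a proper prefix of any other stored word.
Those words: "hth", "phhpppphp", "phhth", "ptt", "thphhhtth", "tphtppp", "tppphppphh", "tpttt", "ttttptptpt"
Leaf count: 9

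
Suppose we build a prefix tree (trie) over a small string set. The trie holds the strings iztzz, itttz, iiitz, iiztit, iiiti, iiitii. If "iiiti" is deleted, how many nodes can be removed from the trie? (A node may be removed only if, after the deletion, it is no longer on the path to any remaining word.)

Walk "iiiti" from the leaf back toward the root, removing each node that no remaining word uses.
Every node on "iiiti" is still needed (e.g. by "iiitii"), so nothing is freed.
Nodes removed: 0

0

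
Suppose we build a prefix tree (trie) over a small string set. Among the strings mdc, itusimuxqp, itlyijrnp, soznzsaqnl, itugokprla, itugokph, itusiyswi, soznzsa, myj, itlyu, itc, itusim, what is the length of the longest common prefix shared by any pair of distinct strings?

Equivalently: take the maximum, over all pairs, of their longest common prefix length.
"itugokph" and "itugokprla" agree on "itugokp" (7 characters) before diverging; nothing deeper is shared.
Longest shared-prefix length: 7

7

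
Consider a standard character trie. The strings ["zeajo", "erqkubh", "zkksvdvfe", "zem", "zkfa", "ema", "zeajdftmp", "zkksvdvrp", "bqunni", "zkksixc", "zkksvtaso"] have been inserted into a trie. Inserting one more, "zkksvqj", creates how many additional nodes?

2

The longest prefix of "zkksvqj" already in the trie is "zkksv" (length 5).
New nodes needed: |"zkksvqj"| − 5 = 7 − 5 = 2.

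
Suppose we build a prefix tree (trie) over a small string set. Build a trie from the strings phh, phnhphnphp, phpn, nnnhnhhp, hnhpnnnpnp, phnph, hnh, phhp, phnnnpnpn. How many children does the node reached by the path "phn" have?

3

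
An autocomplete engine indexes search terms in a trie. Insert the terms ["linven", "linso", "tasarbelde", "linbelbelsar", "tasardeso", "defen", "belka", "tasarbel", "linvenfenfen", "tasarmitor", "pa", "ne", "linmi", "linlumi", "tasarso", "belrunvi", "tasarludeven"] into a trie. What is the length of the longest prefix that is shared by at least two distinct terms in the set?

The deepest shared node is where two words last agree before diverging.
"tasarbel" and "tasarbelde" agree on "tasarbel" (8 characters) before diverging; nothing deeper is shared.
Longest shared-prefix length: 8

8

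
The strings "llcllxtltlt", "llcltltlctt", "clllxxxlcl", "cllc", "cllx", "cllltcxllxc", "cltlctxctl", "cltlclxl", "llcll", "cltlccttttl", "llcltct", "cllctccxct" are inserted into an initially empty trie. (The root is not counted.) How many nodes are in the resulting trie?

62

Trace insertions, counting only characters that open a new branch:
  "llcllxtltlt" → 11 new (l, l, c, l, l, x, t, l, t, l, t)
  "llcltltlctt" → prefix "llcl" already present; 7 new (t, l, t, l, c, t, t)
  "clllxxxlcl" → 10 new (c, l, l, l, x, x, x, l, c, l)
  "cllc" → prefix "cll" already present; 1 new (c)
  "cllx" → prefix "cll" already present; 1 new (x)
  "cllltcxllxc" → prefix "clll" already present; 7 new (t, c, x, l, l, x, c)
  "cltlctxctl" → prefix "cl" already present; 8 new (t, l, c, t, x, c, t, l)
  "cltlclxl" → prefix "cltlc" already present; 3 new (l, x, l)
  "llcll" → prefix "llcll" already present; 0 new (none)
  "cltlccttttl" → prefix "cltlc" already present; 6 new (c, t, t, t, t, l)
  "llcltct" → prefix "llclt" already present; 2 new (c, t)
  "cllctccxct" → prefix "cllc" already present; 6 new (t, c, c, x, c, t)
Total nodes = 11 + 7 + 10 + 1 + 1 + 7 + 8 + 3 + 0 + 6 + 2 + 6 = 62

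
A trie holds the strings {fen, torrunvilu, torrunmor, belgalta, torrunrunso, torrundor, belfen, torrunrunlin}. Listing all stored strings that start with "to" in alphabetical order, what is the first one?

torrundor

Words with prefix "to", in lexicographic order: "torrundor", "torrunmor", "torrunrunlin", "torrunrunso", "torrunvilu"
The 1st is torrundor.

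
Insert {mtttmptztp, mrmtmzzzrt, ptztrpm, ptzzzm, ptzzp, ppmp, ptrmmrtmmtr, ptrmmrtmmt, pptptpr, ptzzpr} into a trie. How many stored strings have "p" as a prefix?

8

Traverse to the node for "p", then collect every word in that subtree.
Matches: "ppmp", "pptptpr", "ptrmmrtmmt", "ptrmmrtmmtr", "ptztrpm", "ptzzp", "ptzzpr", "ptzzzm"
Count: 8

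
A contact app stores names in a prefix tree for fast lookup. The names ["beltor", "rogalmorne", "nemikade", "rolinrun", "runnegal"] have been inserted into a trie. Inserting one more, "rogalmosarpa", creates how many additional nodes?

Walking "rogalmosarpa" from the root, the first 7 characters ("rogalmo") follow existing edges; "s" is the first miss.
New nodes needed: |"rogalmosarpa"| − 7 = 12 − 7 = 5.

5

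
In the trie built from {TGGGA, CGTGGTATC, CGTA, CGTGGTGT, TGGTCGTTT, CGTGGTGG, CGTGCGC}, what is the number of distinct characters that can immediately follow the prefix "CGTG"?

2

Walk "CGTG" from the root, arriving at one node.
Distinct next characters after "CGTG": C, G.
That node has 2 child edges.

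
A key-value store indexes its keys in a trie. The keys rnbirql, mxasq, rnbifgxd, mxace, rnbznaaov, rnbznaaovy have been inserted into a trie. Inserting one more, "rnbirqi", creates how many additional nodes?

Walking "rnbirqi" from the root, the first 6 characters ("rnbirq") follow existing edges; "i" is the first miss.
New nodes needed: |"rnbirqi"| − 6 = 7 − 6 = 1.

1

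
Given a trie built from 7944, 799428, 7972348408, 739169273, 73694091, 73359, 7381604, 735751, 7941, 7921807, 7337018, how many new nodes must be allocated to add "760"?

Walking "760" from the root, the first 1 characters ("7") follow existing edges; "6" is the first miss.
New nodes needed: |"760"| − 1 = 3 − 1 = 2.

2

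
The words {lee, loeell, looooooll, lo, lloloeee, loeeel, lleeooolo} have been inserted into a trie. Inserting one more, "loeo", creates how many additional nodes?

1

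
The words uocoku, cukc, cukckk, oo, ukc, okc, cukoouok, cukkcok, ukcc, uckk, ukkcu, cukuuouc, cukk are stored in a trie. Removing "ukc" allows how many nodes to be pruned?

0

Walk "ukc" from the leaf back toward the root, removing each node that no remaining word uses.
Every node on "ukc" is still needed (e.g. by "ukcc"), so nothing is freed.
Nodes removed: 0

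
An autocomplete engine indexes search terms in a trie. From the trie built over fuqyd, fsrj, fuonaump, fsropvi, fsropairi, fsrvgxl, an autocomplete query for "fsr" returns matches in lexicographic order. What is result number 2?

fsropairi

Words with prefix "fsr", in lexicographic order: "fsrj", "fsropairi", "fsropvi", "fsrvgxl"
The 2nd is fsropairi.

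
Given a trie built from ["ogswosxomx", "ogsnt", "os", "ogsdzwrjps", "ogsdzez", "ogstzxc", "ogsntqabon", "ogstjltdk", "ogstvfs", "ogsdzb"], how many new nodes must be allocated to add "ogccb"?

Walking "ogccb" from the root, the first 2 characters ("og") follow existing edges; "c" is the first miss.
New nodes needed: |"ogccb"| − 2 = 5 − 2 = 3.

3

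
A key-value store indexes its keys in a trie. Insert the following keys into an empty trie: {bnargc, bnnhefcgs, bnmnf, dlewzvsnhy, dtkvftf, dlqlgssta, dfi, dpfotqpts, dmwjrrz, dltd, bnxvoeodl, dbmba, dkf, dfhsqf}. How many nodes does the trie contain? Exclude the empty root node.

74

Count nodes per top-level branch (shared prefixes stored once):
  'b'-branch (bnargc, bnmnf, bnnhefcgs, bnxvoeodl): 23 nodes
  'd'-branch (dbmba, dfhsqf, dfi, dkf, dlewzvsnhy, dlqlgssta, dltd, dmwjrrz, dpfotqpts, dtkvftf): 51 nodes
Sum: 74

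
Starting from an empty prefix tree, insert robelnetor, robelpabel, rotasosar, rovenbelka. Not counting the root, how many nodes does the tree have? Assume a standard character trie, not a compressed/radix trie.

Trace insertions, counting only characters that open a new branch:
  "robelnetor" → 10 new (r, o, b, e, l, n, e, t, o, r)
  "robelpabel" → prefix "robel" already present; 5 new (p, a, b, e, l)
  "rotasosar" → prefix "ro" already present; 7 new (t, a, s, o, s, a, r)
  "rovenbelka" → prefix "ro" already present; 8 new (v, e, n, b, e, l, k, a)
Total nodes = 10 + 5 + 7 + 8 = 30

30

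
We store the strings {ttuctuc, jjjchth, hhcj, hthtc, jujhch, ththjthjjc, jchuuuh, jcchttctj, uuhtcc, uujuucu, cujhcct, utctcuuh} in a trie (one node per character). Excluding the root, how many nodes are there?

Count nodes per top-level branch (shared prefixes stored once):
  'c'-branch (cujhcct): 7 nodes
  'h'-branch (hhcj, hthtc): 8 nodes
  'j'-branch (jcchttctj, jchuuuh, jjjchth, jujhch): 25 nodes
  't'-branch (ththjthjjc, ttuctuc): 16 nodes
  'u'-branch (utctcuuh, uuhtcc, uujuucu): 18 nodes
Sum: 74

74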